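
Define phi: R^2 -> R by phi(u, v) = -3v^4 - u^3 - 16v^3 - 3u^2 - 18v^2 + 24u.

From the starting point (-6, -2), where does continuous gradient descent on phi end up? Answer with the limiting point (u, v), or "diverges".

(-4, -1)

phi is separable, so gradient descent decouples: u follows -∂phi/∂u, v follows -∂phi/∂v.
∂phi/∂u = -3(u - 2)(u + 4); at u=-6 this is -48, so u increases.
∂phi/∂v = -12v(v + 1)(v + 3); at v=-2 this is -24, so v increases.
u converges to its nearest critical value -4 (a local min of the u-part); v converges to -1. The iterate converges to (-4, -1).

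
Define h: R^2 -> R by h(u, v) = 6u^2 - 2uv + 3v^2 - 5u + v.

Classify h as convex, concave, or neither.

convex

h is quadratic, so its Hessian is the constant matrix H = [[12, -2], [-2, 6]].
det(H) = 68, tr(H) = 18.
det(H) > 0 and tr(H) > 0, so H is positive definite everywhere: convex.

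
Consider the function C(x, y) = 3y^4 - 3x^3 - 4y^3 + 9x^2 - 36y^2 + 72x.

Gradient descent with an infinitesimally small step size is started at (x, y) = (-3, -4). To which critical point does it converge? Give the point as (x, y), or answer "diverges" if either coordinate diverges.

(-2, -2)

C is separable, so gradient descent decouples: x follows -∂C/∂x, y follows -∂C/∂y.
∂C/∂x = -9(x - 4)(x + 2); at x=-3 this is -63, so x increases.
∂C/∂y = 12y(y - 3)(y + 2); at y=-4 this is -672, so y increases.
x converges to its nearest critical value -2 (a local min of the x-part); y converges to -2. The iterate converges to (-2, -2).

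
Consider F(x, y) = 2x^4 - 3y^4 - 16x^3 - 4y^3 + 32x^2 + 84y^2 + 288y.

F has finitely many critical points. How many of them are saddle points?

5

F separates as a function of x plus a function of y, so ∇F=0 decouples.
∂F/∂x = 8x(x - 4)(x - 2) = 0 at x ∈ {0, 2, 4}; ∂F/∂y = -12(y - 4)(y + 2)(y + 3) = 0 at y ∈ {-3, -2, 4}.
The Hessian is diagonal: diag(F_xx, F_yy). Second derivatives: F_xx(0)=64, F_xx(2)=-32, F_xx(4)=64; F_yy(-3)=-84, F_yy(-2)=72, F_yy(4)=-504.
Saddle points occur where the two diagonal entries have opposite signs: (0, -3), (0, 4), (2, -2), (4, -3), (4, 4). Count: 5.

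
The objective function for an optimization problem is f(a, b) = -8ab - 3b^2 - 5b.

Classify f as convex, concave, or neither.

f is quadratic, so its Hessian is the constant matrix H = [[0, -8], [-8, -6]].
det(H) = -64, tr(H) = -6.
det(H) < 0, so H is indefinite: neither convex nor concave.

neither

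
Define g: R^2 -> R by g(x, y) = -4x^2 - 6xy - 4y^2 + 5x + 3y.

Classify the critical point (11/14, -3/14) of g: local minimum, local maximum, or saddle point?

local maximum

The Hessian of g is constant: H = [[-8, -6], [-6, -8]].
det(H) = (-8)·(-8) − (-6)² = 28.
det(H) > 0 and tr(H) = -16 < 0, so H is negative definite and the point is a local maximum.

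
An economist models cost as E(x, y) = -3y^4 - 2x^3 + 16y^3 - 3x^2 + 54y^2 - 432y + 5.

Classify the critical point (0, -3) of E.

The mixed partial ∂²E/∂x∂y is 0, so the Hessian at any point is diag(E_xx, E_yy) = diag(-6(2x + 1), 12(-3y^2 + 8y + 9)).
At (0, -3): H = diag(-6, -504).
Both eigenvalues are negative, so H is negative definite: a local maximum.

local maximum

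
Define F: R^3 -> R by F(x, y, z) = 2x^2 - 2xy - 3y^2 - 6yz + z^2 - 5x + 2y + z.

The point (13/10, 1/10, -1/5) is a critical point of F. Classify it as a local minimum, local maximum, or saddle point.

The Hessian is constant: H = [[4, -2, 0], [-2, -6, -6], [0, -6, 2]].
Leading principal minors: Δ₁ = 4, Δ₂ = -28, Δ₃ = -200.
The minors fit neither the all-positive nor the alternating-sign pattern, so H is indefinite: a saddle point.

saddle point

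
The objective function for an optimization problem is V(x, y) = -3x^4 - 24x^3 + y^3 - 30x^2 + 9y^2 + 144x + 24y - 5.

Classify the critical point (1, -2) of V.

saddle point

The mixed partial ∂²V/∂x∂y is 0, so the Hessian at any point is diag(V_xx, V_yy) = diag(-12(3x^2 + 12x + 5), 6(y + 3)).
At (1, -2): H = diag(-240, 6).
The eigenvalues have opposite signs, so H is indefinite: a saddle point.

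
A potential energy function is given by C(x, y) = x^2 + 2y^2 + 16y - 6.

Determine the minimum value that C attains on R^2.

-38

C(x,y) separates as P(x) + Q(y) − 6, so its minimum is min P + min Q − 6.
P'(x) = 2x vanishes at x ∈ {0}; Q'(y) = 4y + 16 vanishes at y ∈ {-4}.
Local minima of P (where P''>0): P(0)=0. Local minima of Q: Q(-4)=-32.
So the global minimum of C is P(0) + Q(-4) − 6 = 0 − 32 − 6 = -38, attained at (0, -4).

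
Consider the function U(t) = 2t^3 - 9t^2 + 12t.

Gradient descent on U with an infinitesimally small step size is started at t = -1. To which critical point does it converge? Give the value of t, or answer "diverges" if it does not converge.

U'(t) = 6(t - 2)(t - 1), so U'(-1) = 36.
Gradient descent moves in the -U' direction, i.e. t is decreasing.
There is no critical point below t=-1, and U' keeps the same sign, so the iterate runs off to −∞.

diverges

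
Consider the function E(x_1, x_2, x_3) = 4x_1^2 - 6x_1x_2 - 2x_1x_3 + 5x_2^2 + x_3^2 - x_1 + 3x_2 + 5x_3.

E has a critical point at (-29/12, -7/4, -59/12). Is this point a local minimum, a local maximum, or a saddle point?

local minimum

The Hessian is constant: H = [[8, -6, -2], [-6, 10, 0], [-2, 0, 2]].
Leading principal minors: Δ₁ = 8, Δ₂ = 44, Δ₃ = 48.
All leading minors are positive, so H is positive definite: a local minimum.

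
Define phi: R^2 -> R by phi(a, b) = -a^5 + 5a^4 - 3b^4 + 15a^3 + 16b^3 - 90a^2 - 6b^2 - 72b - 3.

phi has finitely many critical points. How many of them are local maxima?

4

phi separates as a function of a plus a function of b, so ∇phi=0 decouples.
∂phi/∂a = -5a(a - 4)(a - 3)(a + 3) = 0 at a ∈ {-3, 0, 3, 4}; ∂phi/∂b = -12(b - 3)(b - 2)(b + 1) = 0 at b ∈ {-1, 2, 3}.
The Hessian is diagonal: diag(phi_aa, phi_bb). Second derivatives: phi_aa(-3)=630, phi_aa(0)=-180, phi_aa(3)=90, phi_aa(4)=-140; phi_bb(-1)=-144, phi_bb(2)=36, phi_bb(3)=-48.
Local maxima occur where both diagonal entries negative: (0, -1), (0, 3), (4, -1), (4, 3). Count: 4.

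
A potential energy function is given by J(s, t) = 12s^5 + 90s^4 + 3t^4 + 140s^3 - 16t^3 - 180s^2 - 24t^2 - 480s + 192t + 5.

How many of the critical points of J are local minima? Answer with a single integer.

4

J separates as a function of s plus a function of t, so ∇J=0 decouples.
∂J/∂s = 60(s - 1)(s + 1)(s + 2)(s + 4) = 0 at s ∈ {-4, -2, -1, 1}; ∂J/∂t = 12(t - 4)(t - 2)(t + 2) = 0 at t ∈ {-2, 2, 4}.
The Hessian is diagonal: diag(J_ss, J_tt). Second derivatives: J_ss(-4)=-1800, J_ss(-2)=360, J_ss(-1)=-360, J_ss(1)=1800; J_tt(-2)=288, J_tt(2)=-96, J_tt(4)=144.
Local minima occur where both diagonal entries positive: (-2, -2), (-2, 4), (1, -2), (1, 4). Count: 4.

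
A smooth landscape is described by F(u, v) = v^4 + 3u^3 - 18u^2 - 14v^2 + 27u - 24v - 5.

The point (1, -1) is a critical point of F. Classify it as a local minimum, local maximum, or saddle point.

local maximum

The mixed partial ∂²F/∂u∂v is 0, so the Hessian at any point is diag(F_uu, F_vv) = diag(18(u - 2), 4(3v^2 - 7)).
At (1, -1): H = diag(-18, -16).
Both eigenvalues are negative, so H is negative definite: a local maximum.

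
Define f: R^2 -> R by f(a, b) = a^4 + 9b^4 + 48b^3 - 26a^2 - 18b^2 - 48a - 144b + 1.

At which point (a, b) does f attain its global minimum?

(4, -4)

f(a,b) separates as P(a) + Q(b) + 1, so its minimum is min P + min Q + 1.
P'(a) = 4(a - 4)(a + 1)(a + 3) vanishes at a ∈ {-3, -1, 4}; Q'(b) = 36(b - 1)(b + 1)(b + 4) vanishes at b ∈ {-4, -1, 1}.
Local minima of P (where P''>0): P(-3)=-9, P(4)=-352. Local minima of Q: Q(-4)=-480, Q(1)=-105.
So the global minimum of f is P(4) + Q(-4) + 1 = -352 − 480 + 1 = -831, attained at (4, -4).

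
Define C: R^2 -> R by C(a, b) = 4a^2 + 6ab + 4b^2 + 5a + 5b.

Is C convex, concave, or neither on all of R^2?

convex

C is quadratic, so its Hessian is the constant matrix H = [[8, 6], [6, 8]].
det(H) = 28, tr(H) = 16.
det(H) > 0 and tr(H) > 0, so H is positive definite everywhere: convex.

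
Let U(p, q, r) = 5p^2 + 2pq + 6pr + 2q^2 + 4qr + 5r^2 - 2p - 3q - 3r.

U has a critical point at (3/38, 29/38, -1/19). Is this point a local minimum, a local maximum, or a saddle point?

The Hessian is constant: H = [[10, 2, 6], [2, 4, 4], [6, 4, 10]].
Leading principal minors: Δ₁ = 10, Δ₂ = 36, Δ₃ = 152.
All leading minors are positive, so H is positive definite: a local minimum.

local minimum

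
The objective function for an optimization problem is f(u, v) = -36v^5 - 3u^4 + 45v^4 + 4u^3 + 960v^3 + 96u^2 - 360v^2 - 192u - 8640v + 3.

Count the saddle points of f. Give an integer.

f separates as a function of u plus a function of v, so ∇f=0 decouples.
∂f/∂u = -12(u - 4)(u - 1)(u + 4) = 0 at u ∈ {-4, 1, 4}; ∂f/∂v = -180(v - 4)(v - 2)(v + 2)(v + 3) = 0 at v ∈ {-3, -2, 2, 4}.
The Hessian is diagonal: diag(f_uu, f_vv). Second derivatives: f_uu(-4)=-480, f_uu(1)=180, f_uu(4)=-288; f_vv(-3)=6300, f_vv(-2)=-4320, f_vv(2)=7200, f_vv(4)=-15120.
Saddle points occur where the two diagonal entries have opposite signs: (-4, -3), (-4, 2), (1, -2), (1, 4), (4, -3), (4, 2). Count: 6.

6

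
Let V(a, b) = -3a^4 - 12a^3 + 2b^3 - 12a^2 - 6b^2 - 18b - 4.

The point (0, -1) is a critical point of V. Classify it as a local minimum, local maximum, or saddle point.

The mixed partial ∂²V/∂a∂b is 0, so the Hessian at any point is diag(V_aa, V_bb) = diag(-12(3a^2 + 6a + 2), 12(b - 1)).
At (0, -1): H = diag(-24, -24).
Both eigenvalues are negative, so H is negative definite: a local maximum.

local maximum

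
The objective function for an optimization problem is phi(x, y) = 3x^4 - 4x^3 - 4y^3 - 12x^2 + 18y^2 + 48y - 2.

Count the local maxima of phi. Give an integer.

1

phi separates as a function of x plus a function of y, so ∇phi=0 decouples.
∂phi/∂x = 12x(x - 2)(x + 1) = 0 at x ∈ {-1, 0, 2}; ∂phi/∂y = -12(y - 4)(y + 1) = 0 at y ∈ {-1, 4}.
The Hessian is diagonal: diag(phi_xx, phi_yy). Second derivatives: phi_xx(-1)=36, phi_xx(0)=-24, phi_xx(2)=72; phi_yy(-1)=60, phi_yy(4)=-60.
Local maxima occur where both diagonal entries negative: (0, 4). Count: 1.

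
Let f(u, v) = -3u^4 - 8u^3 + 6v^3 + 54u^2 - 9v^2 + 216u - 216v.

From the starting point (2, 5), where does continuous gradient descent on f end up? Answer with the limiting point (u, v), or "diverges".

f is separable, so gradient descent decouples: u follows -∂f/∂u, v follows -∂f/∂v.
∂f/∂u = -12(u - 3)(u + 2)(u + 3); at u=2 this is 240, so u decreases.
∂f/∂v = 18(v - 4)(v + 3); at v=5 this is 144, so v decreases.
u converges to its nearest critical value -2 (a local min of the u-part); v converges to 4. The iterate converges to (-2, 4).

(-2, 4)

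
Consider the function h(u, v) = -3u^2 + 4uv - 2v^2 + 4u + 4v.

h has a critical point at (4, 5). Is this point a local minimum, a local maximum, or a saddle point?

local maximum

The Hessian of h is constant: H = [[-6, 4], [4, -4]].
det(H) = (-6)·(-4) − 4² = 8.
det(H) > 0 and tr(H) = -10 < 0, so H is negative definite and the point is a local maximum.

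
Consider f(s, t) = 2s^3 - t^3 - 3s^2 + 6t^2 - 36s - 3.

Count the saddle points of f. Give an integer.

f separates as a function of s plus a function of t, so ∇f=0 decouples.
∂f/∂s = 6(s - 3)(s + 2) = 0 at s ∈ {-2, 3}; ∂f/∂t = -3t(t - 4) = 0 at t ∈ {0, 4}.
The Hessian is diagonal: diag(f_ss, f_tt). Second derivatives: f_ss(-2)=-30, f_ss(3)=30; f_tt(0)=12, f_tt(4)=-12.
Saddle points occur where the two diagonal entries have opposite signs: (-2, 0), (3, 4). Count: 2.

2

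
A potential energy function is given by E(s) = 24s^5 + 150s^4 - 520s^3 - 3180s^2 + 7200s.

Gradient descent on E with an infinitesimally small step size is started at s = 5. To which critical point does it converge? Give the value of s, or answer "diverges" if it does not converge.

3

E'(s) = 120(s - 3)(s - 1)(s + 4)(s + 5), so E'(5) = 86400.
Gradient descent moves in the -E' direction, i.e. s is decreasing.
The nearest critical point in that direction is s = 3, where E'' = 13440 > 0 (a local minimum). The iterate converges there.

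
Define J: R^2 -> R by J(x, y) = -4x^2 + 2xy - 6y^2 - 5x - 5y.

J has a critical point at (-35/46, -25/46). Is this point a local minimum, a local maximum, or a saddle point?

local maximum

The Hessian of J is constant: H = [[-8, 2], [2, -12]].
det(H) = (-8)·(-12) − 2² = 92.
det(H) > 0 and tr(H) = -20 < 0, so H is negative definite and the point is a local maximum.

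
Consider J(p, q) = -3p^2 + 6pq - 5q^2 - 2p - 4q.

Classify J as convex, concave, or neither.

J is quadratic, so its Hessian is the constant matrix H = [[-6, 6], [6, -10]].
det(H) = 24, tr(H) = -16.
det(H) > 0 and tr(H) < 0, so H is negative definite everywhere: concave.

concave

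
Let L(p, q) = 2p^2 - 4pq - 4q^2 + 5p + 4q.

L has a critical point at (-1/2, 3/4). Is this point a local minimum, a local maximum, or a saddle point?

saddle point

The Hessian of L is constant: H = [[4, -4], [-4, -8]].
det(H) = 4·(-8) − (-4)² = -48.
Since det(H) < 0, H is indefinite and the critical point is a saddle point.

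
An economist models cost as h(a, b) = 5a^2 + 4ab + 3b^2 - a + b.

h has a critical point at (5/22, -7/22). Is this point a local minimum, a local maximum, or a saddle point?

local minimum

The Hessian of h is constant: H = [[10, 4], [4, 6]].
det(H) = 10·6 − 4² = 44.
det(H) > 0 and tr(H) = 16 > 0, so H is positive definite and the point is a local minimum.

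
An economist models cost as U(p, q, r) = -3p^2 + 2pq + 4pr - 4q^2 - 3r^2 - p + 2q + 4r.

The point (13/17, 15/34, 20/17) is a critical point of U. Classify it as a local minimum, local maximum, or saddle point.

local maximum

The Hessian is constant: H = [[-6, 2, 4], [2, -8, 0], [4, 0, -6]].
Leading principal minors: Δ₁ = -6, Δ₂ = 44, Δ₃ = -136.
The minors alternate sign starting negative (−, +, −), so H is negative definite: a local maximum.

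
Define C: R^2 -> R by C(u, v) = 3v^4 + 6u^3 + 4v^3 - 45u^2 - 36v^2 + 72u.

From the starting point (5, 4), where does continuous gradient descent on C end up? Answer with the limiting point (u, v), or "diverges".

(4, 2)

C is separable, so gradient descent decouples: u follows -∂C/∂u, v follows -∂C/∂v.
∂C/∂u = 18(u - 4)(u - 1); at u=5 this is 72, so u decreases.
∂C/∂v = 12v(v - 2)(v + 3); at v=4 this is 672, so v decreases.
u converges to its nearest critical value 4 (a local min of the u-part); v converges to 2. The iterate converges to (4, 2).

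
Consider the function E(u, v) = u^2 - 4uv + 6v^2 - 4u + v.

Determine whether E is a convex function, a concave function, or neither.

convex

E is quadratic, so its Hessian is the constant matrix H = [[2, -4], [-4, 12]].
det(H) = 8, tr(H) = 14.
det(H) > 0 and tr(H) > 0, so H is positive definite everywhere: convex.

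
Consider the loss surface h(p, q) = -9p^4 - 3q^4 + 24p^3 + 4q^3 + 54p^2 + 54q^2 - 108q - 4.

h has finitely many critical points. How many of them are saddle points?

4

h separates as a function of p plus a function of q, so ∇h=0 decouples.
∂h/∂p = -36p(p - 3)(p + 1) = 0 at p ∈ {-1, 0, 3}; ∂h/∂q = -12(q - 3)(q - 1)(q + 3) = 0 at q ∈ {-3, 1, 3}.
The Hessian is diagonal: diag(h_pp, h_qq). Second derivatives: h_pp(-1)=-144, h_pp(0)=108, h_pp(3)=-432; h_qq(-3)=-288, h_qq(1)=96, h_qq(3)=-144.
Saddle points occur where the two diagonal entries have opposite signs: (-1, 1), (0, -3), (0, 3), (3, 1). Count: 4.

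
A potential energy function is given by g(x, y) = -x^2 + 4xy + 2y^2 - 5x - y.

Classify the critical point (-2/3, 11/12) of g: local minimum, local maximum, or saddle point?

saddle point

The Hessian of g is constant: H = [[-2, 4], [4, 4]].
det(H) = (-2)·4 − 4² = -24.
Since det(H) < 0, H is indefinite and the critical point is a saddle point.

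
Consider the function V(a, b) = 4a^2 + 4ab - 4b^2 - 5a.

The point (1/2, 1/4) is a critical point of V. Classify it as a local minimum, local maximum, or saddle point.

The Hessian of V is constant: H = [[8, 4], [4, -8]].
det(H) = 8·(-8) − 4² = -80.
Since det(H) < 0, H is indefinite and the critical point is a saddle point.

saddle point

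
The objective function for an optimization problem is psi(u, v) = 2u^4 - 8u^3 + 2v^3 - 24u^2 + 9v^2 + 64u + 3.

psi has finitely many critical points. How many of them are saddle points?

psi separates as a function of u plus a function of v, so ∇psi=0 decouples.
∂psi/∂u = 8(u - 4)(u - 1)(u + 2) = 0 at u ∈ {-2, 1, 4}; ∂psi/∂v = 6v(v + 3) = 0 at v ∈ {-3, 0}.
The Hessian is diagonal: diag(psi_uu, psi_vv). Second derivatives: psi_uu(-2)=144, psi_uu(1)=-72, psi_uu(4)=144; psi_vv(-3)=-18, psi_vv(0)=18.
Saddle points occur where the two diagonal entries have opposite signs: (-2, -3), (1, 0), (4, -3). Count: 3.

3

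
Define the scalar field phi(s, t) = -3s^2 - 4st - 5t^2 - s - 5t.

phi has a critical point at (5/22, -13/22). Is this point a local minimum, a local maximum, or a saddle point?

The Hessian of phi is constant: H = [[-6, -4], [-4, -10]].
det(H) = (-6)·(-10) − (-4)² = 44.
det(H) > 0 and tr(H) = -16 < 0, so H is negative definite and the point is a local maximum.

local maximum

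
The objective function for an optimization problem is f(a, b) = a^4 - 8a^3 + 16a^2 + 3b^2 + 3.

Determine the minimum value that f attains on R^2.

3

f(a,b) separates as P(a) + Q(b) + 3, so its minimum is min P + min Q + 3.
P'(a) = 4a(a - 4)(a - 2) vanishes at a ∈ {0, 2, 4}; Q'(b) = 6b vanishes at b ∈ {0}.
Local minima of P (where P''>0): P(0)=0, P(4)=0. Local minima of Q: Q(0)=0.
So the global minimum of f is P(0) + Q(0) + 3 = 0 + 0 + 3 = 3, attained at (0, 0).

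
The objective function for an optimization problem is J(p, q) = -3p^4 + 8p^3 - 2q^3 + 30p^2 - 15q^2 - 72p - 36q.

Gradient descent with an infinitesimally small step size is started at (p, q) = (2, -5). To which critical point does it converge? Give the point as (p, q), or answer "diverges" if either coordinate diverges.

(1, -3)

J is separable, so gradient descent decouples: p follows -∂J/∂p, q follows -∂J/∂q.
∂J/∂p = -12(p - 3)(p - 1)(p + 2); at p=2 this is 48, so p decreases.
∂J/∂q = -6(q + 2)(q + 3); at q=-5 this is -36, so q increases.
p converges to its nearest critical value 1 (a local min of the p-part); q converges to -3. The iterate converges to (1, -3).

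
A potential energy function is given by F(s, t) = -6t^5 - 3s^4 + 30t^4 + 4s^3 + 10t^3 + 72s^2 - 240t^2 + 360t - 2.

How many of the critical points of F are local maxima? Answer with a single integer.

F separates as a function of s plus a function of t, so ∇F=0 decouples.
∂F/∂s = -12s(s - 4)(s + 3) = 0 at s ∈ {-3, 0, 4}; ∂F/∂t = -30(t - 3)(t - 2)(t - 1)(t + 2) = 0 at t ∈ {-2, 1, 2, 3}.
The Hessian is diagonal: diag(F_ss, F_tt). Second derivatives: F_ss(-3)=-252, F_ss(0)=144, F_ss(4)=-336; F_tt(-2)=1800, F_tt(1)=-180, F_tt(2)=120, F_tt(3)=-300.
Local maxima occur where both diagonal entries negative: (-3, 1), (-3, 3), (4, 1), (4, 3). Count: 4.

4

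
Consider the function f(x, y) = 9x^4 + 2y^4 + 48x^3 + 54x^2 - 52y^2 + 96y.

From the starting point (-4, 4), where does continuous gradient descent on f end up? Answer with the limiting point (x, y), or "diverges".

(-3, 3)

f is separable, so gradient descent decouples: x follows -∂f/∂x, y follows -∂f/∂y.
∂f/∂x = 36x(x + 1)(x + 3); at x=-4 this is -432, so x increases.
∂f/∂y = 8(y - 3)(y - 1)(y + 4); at y=4 this is 192, so y decreases.
x converges to its nearest critical value -3 (a local min of the x-part); y converges to 3. The iterate converges to (-3, 3).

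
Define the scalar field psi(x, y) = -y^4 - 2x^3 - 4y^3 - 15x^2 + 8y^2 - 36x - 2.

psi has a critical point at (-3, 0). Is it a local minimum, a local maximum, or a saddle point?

local minimum

The mixed partial ∂²psi/∂x∂y is 0, so the Hessian at any point is diag(psi_xx, psi_yy) = diag(-6(2x + 5), 4(-3y^2 - 6y + 4)).
At (-3, 0): H = diag(6, 16).
Both eigenvalues are positive, so H is positive definite: a local minimum.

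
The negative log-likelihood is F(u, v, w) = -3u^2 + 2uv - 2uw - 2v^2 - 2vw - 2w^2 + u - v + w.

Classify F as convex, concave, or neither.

F is quadratic, so its Hessian is the constant matrix H = [[-6, 2, -2], [2, -4, -2], [-2, -2, -4]].
Leading principal minors: -6, 20, -24.
Signs alternate −, +, − ⇒ H ≺ 0 ⇒ concave.

concave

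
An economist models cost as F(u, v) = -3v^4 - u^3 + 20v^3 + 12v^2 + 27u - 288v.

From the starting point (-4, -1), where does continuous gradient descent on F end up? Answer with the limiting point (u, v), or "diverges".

F is separable, so gradient descent decouples: u follows -∂F/∂u, v follows -∂F/∂v.
∂F/∂u = -3(u - 3)(u + 3); at u=-4 this is -21, so u increases.
∂F/∂v = -12(v - 4)(v - 3)(v + 2); at v=-1 this is -240, so v increases.
u converges to its nearest critical value -3 (a local min of the u-part); v converges to 3. The iterate converges to (-3, 3).

(-3, 3)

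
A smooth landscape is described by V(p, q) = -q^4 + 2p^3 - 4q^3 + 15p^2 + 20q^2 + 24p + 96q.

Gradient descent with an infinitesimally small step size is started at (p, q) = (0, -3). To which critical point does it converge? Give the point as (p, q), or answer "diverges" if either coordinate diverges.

(-1, -2)

V is separable, so gradient descent decouples: p follows -∂V/∂p, q follows -∂V/∂q.
∂V/∂p = 6(p + 1)(p + 4); at p=0 this is 24, so p decreases.
∂V/∂q = -4(q - 3)(q + 2)(q + 4); at q=-3 this is -24, so q increases.
p converges to its nearest critical value -1 (a local min of the p-part); q converges to -2. The iterate converges to (-1, -2).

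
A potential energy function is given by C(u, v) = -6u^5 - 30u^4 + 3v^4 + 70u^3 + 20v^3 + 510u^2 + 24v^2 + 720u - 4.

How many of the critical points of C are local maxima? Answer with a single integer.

2

C separates as a function of u plus a function of v, so ∇C=0 decouples.
∂C/∂u = -30(u - 3)(u + 1)(u + 2)(u + 4) = 0 at u ∈ {-4, -2, -1, 3}; ∂C/∂v = 12v(v + 1)(v + 4) = 0 at v ∈ {-4, -1, 0}.
The Hessian is diagonal: diag(C_uu, C_vv). Second derivatives: C_uu(-4)=1260, C_uu(-2)=-300, C_uu(-1)=360, C_uu(3)=-4200; C_vv(-4)=144, C_vv(-1)=-36, C_vv(0)=48.
Local maxima occur where both diagonal entries negative: (-2, -1), (3, -1). Count: 2.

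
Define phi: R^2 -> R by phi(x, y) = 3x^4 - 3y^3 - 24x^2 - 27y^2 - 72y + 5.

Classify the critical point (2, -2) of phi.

The mixed partial ∂²phi/∂x∂y is 0, so the Hessian at any point is diag(phi_xx, phi_yy) = diag(12(3x^2 - 4), -18(y + 3)).
At (2, -2): H = diag(96, -18).
The eigenvalues have opposite signs, so H is indefinite: a saddle point.

saddle point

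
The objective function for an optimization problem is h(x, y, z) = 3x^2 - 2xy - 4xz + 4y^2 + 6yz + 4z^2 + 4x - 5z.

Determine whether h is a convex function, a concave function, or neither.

h is quadratic, so its Hessian is the constant matrix H = [[6, -2, -4], [-2, 8, 6], [-4, 6, 8]].
Leading principal minors: 6, 44, 104.
All positive ⇒ H ≻ 0 ⇒ convex.

convex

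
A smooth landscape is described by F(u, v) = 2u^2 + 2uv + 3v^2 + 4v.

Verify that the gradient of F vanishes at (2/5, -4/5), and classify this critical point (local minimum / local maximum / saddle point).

∇F = (4u + 2v, 2u + 6v + 4); substituting (2/5, -4/5) gives ∇F = (0, 0), so (2/5, -4/5) is indeed a critical point.
The Hessian of F is constant: H = [[4, 2], [2, 6]].
det(H) = 4·6 − 2² = 20.
det(H) > 0 and tr(H) = 10 > 0, so H is positive definite and the point is a local minimum.

local minimum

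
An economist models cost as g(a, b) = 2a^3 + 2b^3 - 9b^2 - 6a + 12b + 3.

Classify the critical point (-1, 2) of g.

The mixed partial ∂²g/∂a∂b is 0, so the Hessian at any point is diag(g_aa, g_bb) = diag(12a, 6(2b - 3)).
At (-1, 2): H = diag(-12, 6).
The eigenvalues have opposite signs, so H is indefinite: a saddle point.

saddle point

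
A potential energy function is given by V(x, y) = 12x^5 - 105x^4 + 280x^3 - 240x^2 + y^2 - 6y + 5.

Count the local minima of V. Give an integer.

V separates as a function of x plus a function of y, so ∇V=0 decouples.
∂V/∂x = 60x(x - 4)(x - 2)(x - 1) = 0 at x ∈ {0, 1, 2, 4}; ∂V/∂y = 2(y - 3) = 0 at y ∈ {3}.
The Hessian is diagonal: diag(V_xx, V_yy). Second derivatives: V_xx(0)=-480, V_xx(1)=180, V_xx(2)=-240, V_xx(4)=1440; V_yy(3)=2.
Local minima occur where both diagonal entries positive: (1, 3), (4, 3). Count: 2.

2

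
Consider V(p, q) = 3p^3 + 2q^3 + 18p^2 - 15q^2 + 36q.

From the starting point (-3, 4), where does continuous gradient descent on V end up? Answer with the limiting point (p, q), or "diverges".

(0, 3)

V is separable, so gradient descent decouples: p follows -∂V/∂p, q follows -∂V/∂q.
∂V/∂p = 9p(p + 4); at p=-3 this is -27, so p increases.
∂V/∂q = 6(q - 3)(q - 2); at q=4 this is 12, so q decreases.
p converges to its nearest critical value 0 (a local min of the p-part); q converges to 3. The iterate converges to (0, 3).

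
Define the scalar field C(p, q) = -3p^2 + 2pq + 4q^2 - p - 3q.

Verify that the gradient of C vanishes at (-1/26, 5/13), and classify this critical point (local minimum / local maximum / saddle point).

∇C = (-6p + 2q - 1, 2p + 8q - 3); substituting (-1/26, 5/13) gives ∇C = (0, 0), so (-1/26, 5/13) is indeed a critical point.
The Hessian of C is constant: H = [[-6, 2], [2, 8]].
det(H) = (-6)·8 − 2² = -52.
Since det(H) < 0, H is indefinite and the critical point is a saddle point.

saddle point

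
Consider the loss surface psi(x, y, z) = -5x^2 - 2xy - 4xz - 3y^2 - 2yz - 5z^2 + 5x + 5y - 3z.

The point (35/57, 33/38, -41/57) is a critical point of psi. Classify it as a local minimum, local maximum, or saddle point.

local maximum

The Hessian is constant: H = [[-10, -2, -4], [-2, -6, -2], [-4, -2, -10]].
Leading principal minors: Δ₁ = -10, Δ₂ = 56, Δ₃ = -456.
The minors alternate sign starting negative (−, +, −), so H is negative definite: a local maximum.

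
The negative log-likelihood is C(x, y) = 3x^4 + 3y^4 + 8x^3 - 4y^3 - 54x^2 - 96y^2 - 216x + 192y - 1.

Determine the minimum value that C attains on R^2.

C(x,y) separates as P(x) + Q(y) − 1, so its minimum is min P + min Q − 1.
P'(x) = 12(x - 3)(x + 2)(x + 3) vanishes at x ∈ {-3, -2, 3}; Q'(y) = 12(y - 4)(y - 1)(y + 4) vanishes at y ∈ {-4, 1, 4}.
Local minima of P (where P''>0): P(-3)=189, P(3)=-675. Local minima of Q: Q(-4)=-1280, Q(4)=-256.
So the global minimum of C is P(3) + Q(-4) − 1 = -675 − 1280 − 1 = -1956, attained at (3, -4).

-1956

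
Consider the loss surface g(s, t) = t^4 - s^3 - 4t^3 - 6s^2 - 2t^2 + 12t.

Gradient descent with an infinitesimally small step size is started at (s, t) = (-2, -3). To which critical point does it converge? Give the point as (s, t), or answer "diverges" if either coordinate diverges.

(-4, -1)

g is separable, so gradient descent decouples: s follows -∂g/∂s, t follows -∂g/∂t.
∂g/∂s = -3s(s + 4); at s=-2 this is 12, so s decreases.
∂g/∂t = 4(t - 3)(t - 1)(t + 1); at t=-3 this is -192, so t increases.
s converges to its nearest critical value -4 (a local min of the s-part); t converges to -1. The iterate converges to (-4, -1).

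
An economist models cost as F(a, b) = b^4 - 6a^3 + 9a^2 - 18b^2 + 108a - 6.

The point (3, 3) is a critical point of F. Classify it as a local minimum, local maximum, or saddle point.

saddle point

The mixed partial ∂²F/∂a∂b is 0, so the Hessian at any point is diag(F_aa, F_bb) = diag(18(-2a + 1), 12(b^2 - 3)).
At (3, 3): H = diag(-90, 72).
The eigenvalues have opposite signs, so H is indefinite: a saddle point.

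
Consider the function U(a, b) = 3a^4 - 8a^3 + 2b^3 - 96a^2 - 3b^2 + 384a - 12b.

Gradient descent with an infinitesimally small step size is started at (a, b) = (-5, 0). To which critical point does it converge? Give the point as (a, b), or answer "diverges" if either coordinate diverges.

U is separable, so gradient descent decouples: a follows -∂U/∂a, b follows -∂U/∂b.
∂U/∂a = 12(a - 4)(a - 2)(a + 4); at a=-5 this is -756, so a increases.
∂U/∂b = 6(b - 2)(b + 1); at b=0 this is -12, so b increases.
a converges to its nearest critical value -4 (a local min of the a-part); b converges to 2. The iterate converges to (-4, 2).

(-4, 2)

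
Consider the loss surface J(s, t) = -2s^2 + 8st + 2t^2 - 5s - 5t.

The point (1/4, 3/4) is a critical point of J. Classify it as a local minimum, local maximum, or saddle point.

saddle point

The Hessian of J is constant: H = [[-4, 8], [8, 4]].
det(H) = (-4)·4 − 8² = -80.
Since det(H) < 0, H is indefinite and the critical point is a saddle point.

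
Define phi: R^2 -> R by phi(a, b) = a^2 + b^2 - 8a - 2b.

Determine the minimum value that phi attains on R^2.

phi(a,b) separates as P(a) + Q(b), so its minimum is min P + min Q.
P'(a) = 2a - 8 vanishes at a ∈ {4}; Q'(b) = 2b - 2 vanishes at b ∈ {1}.
Local minima of P (where P''>0): P(4)=-16. Local minima of Q: Q(1)=-1.
So the global minimum of phi is P(4) + Q(1) = -16 − 1 = -17, attained at (4, 1).

-17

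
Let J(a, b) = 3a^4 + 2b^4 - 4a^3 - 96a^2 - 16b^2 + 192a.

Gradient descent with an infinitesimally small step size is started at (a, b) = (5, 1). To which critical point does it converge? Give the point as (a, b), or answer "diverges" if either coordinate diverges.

J is separable, so gradient descent decouples: a follows -∂J/∂a, b follows -∂J/∂b.
∂J/∂a = 12(a - 4)(a - 1)(a + 4); at a=5 this is 432, so a decreases.
∂J/∂b = 8b(b - 2)(b + 2); at b=1 this is -24, so b increases.
a converges to its nearest critical value 4 (a local min of the a-part); b converges to 2. The iterate converges to (4, 2).

(4, 2)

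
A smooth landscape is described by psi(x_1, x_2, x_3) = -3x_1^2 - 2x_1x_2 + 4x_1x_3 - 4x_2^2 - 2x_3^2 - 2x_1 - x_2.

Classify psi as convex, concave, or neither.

concave

psi is quadratic, so its Hessian is the constant matrix H = [[-6, -2, 4], [-2, -8, 0], [4, 0, -4]].
Leading principal minors: -6, 44, -48.
Signs alternate −, +, − ⇒ H ≺ 0 ⇒ concave.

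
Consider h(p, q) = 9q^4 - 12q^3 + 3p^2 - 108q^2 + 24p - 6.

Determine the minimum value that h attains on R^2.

-621

h(p,q) separates as A(p) + B(q) − 6, so its minimum is min A + min B − 6.
A'(p) = 6p + 24 vanishes at p ∈ {-4}; B'(q) = 36q(q - 3)(q + 2) vanishes at q ∈ {-2, 0, 3}.
Local minima of A (where A''>0): A(-4)=-48. Local minima of B: B(-2)=-192, B(3)=-567.
So the global minimum of h is A(-4) + B(3) − 6 = -48 − 567 − 6 = -621, attained at (-4, 3).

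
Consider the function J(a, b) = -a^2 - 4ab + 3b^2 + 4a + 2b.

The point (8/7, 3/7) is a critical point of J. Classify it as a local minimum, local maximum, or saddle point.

The Hessian of J is constant: H = [[-2, -4], [-4, 6]].
det(H) = (-2)·6 − (-4)² = -28.
Since det(H) < 0, H is indefinite and the critical point is a saddle point.

saddle point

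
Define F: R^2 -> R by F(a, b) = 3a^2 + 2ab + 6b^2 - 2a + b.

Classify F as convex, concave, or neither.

convex

F is quadratic, so its Hessian is the constant matrix H = [[6, 2], [2, 12]].
det(H) = 68, tr(H) = 18.
det(H) > 0 and tr(H) > 0, so H is positive definite everywhere: convex.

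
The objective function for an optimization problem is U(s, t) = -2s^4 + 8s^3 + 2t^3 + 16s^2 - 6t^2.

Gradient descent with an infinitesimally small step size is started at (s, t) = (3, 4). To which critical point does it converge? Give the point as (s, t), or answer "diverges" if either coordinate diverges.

(0, 2)

U is separable, so gradient descent decouples: s follows -∂U/∂s, t follows -∂U/∂t.
∂U/∂s = -8s(s - 4)(s + 1); at s=3 this is 96, so s decreases.
∂U/∂t = 6t(t - 2); at t=4 this is 48, so t decreases.
s converges to its nearest critical value 0 (a local min of the s-part); t converges to 2. The iterate converges to (0, 2).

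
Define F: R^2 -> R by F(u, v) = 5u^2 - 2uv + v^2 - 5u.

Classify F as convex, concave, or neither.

F is quadratic, so its Hessian is the constant matrix H = [[10, -2], [-2, 2]].
det(H) = 16, tr(H) = 12.
det(H) > 0 and tr(H) > 0, so H is positive definite everywhere: convex.

convex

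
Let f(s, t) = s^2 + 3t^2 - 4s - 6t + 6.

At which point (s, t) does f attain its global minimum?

f(s,t) separates as P(s) + Q(t) + 6, so its minimum is min P + min Q + 6.
P'(s) = 2s - 4 vanishes at s ∈ {2}; Q'(t) = 6(t - 1) vanishes at t ∈ {1}.
Local minima of P (where P''>0): P(2)=-4. Local minima of Q: Q(1)=-3.
So the global minimum of f is P(2) + Q(1) + 6 = -4 − 3 + 6 = -1, attained at (2, 1).

(2, 1)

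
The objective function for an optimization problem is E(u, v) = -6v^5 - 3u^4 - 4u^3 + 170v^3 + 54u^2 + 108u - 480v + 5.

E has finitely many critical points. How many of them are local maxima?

E separates as a function of u plus a function of v, so ∇E=0 decouples.
∂E/∂u = -12(u - 3)(u + 1)(u + 3) = 0 at u ∈ {-3, -1, 3}; ∂E/∂v = -30(v - 4)(v - 1)(v + 1)(v + 4) = 0 at v ∈ {-4, -1, 1, 4}.
The Hessian is diagonal: diag(E_uu, E_vv). Second derivatives: E_uu(-3)=-144, E_uu(-1)=96, E_uu(3)=-288; E_vv(-4)=3600, E_vv(-1)=-900, E_vv(1)=900, E_vv(4)=-3600.
Local maxima occur where both diagonal entries negative: (-3, -1), (-3, 4), (3, -1), (3, 4). Count: 4.

4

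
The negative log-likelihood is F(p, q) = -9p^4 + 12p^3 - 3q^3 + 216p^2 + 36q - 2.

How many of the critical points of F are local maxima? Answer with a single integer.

F separates as a function of p plus a function of q, so ∇F=0 decouples.
∂F/∂p = -36p(p - 4)(p + 3) = 0 at p ∈ {-3, 0, 4}; ∂F/∂q = -9(q - 2)(q + 2) = 0 at q ∈ {-2, 2}.
The Hessian is diagonal: diag(F_pp, F_qq). Second derivatives: F_pp(-3)=-756, F_pp(0)=432, F_pp(4)=-1008; F_qq(-2)=36, F_qq(2)=-36.
Local maxima occur where both diagonal entries negative: (-3, 2), (4, 2). Count: 2.

2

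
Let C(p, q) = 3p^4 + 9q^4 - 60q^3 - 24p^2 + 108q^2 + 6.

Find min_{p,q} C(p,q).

C(p,q) separates as A(p) + B(q) + 6, so its minimum is min A + min B + 6.
A'(p) = 12p(p - 2)(p + 2) vanishes at p ∈ {-2, 0, 2}; B'(q) = 36q(q - 3)(q - 2) vanishes at q ∈ {0, 2, 3}.
Local minima of A (where A''>0): A(-2)=-48, A(2)=-48. Local minima of B: B(0)=0, B(3)=81.
So the global minimum of C is A(-2) + B(0) + 6 = -48 + 0 + 6 = -42, attained at (-2, 0).

-42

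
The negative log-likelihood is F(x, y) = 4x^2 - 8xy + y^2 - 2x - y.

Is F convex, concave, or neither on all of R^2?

F is quadratic, so its Hessian is the constant matrix H = [[8, -8], [-8, 2]].
det(H) = -48, tr(H) = 10.
det(H) < 0, so H is indefinite: neither convex nor concave.

neither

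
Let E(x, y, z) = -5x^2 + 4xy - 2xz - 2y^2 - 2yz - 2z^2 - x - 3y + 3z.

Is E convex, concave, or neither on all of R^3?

E is quadratic, so its Hessian is the constant matrix H = [[-10, 4, -2], [4, -4, -2], [-2, -2, -4]].
Leading principal minors: -10, 24, -8.
Signs alternate −, +, − ⇒ H ≺ 0 ⇒ concave.

concave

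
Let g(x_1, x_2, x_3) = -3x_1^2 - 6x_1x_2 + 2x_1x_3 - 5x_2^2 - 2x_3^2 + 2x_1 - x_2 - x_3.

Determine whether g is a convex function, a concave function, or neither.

concave

g is quadratic, so its Hessian is the constant matrix H = [[-6, -6, 2], [-6, -10, 0], [2, 0, -4]].
Leading principal minors: -6, 24, -56.
Signs alternate −, +, − ⇒ H ≺ 0 ⇒ concave.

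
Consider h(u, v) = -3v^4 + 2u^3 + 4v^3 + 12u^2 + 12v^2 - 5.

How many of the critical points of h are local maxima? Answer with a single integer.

2

h separates as a function of u plus a function of v, so ∇h=0 decouples.
∂h/∂u = 6u(u + 4) = 0 at u ∈ {-4, 0}; ∂h/∂v = -12v(v - 2)(v + 1) = 0 at v ∈ {-1, 0, 2}.
The Hessian is diagonal: diag(h_uu, h_vv). Second derivatives: h_uu(-4)=-24, h_uu(0)=24; h_vv(-1)=-36, h_vv(0)=24, h_vv(2)=-72.
Local maxima occur where both diagonal entries negative: (-4, -1), (-4, 2). Count: 2.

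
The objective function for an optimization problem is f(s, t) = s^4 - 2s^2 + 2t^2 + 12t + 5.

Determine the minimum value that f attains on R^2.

f(s,t) separates as P(s) + Q(t) + 5, so its minimum is min P + min Q + 5.
P'(s) = 4s(s - 1)(s + 1) vanishes at s ∈ {-1, 0, 1}; Q'(t) = 4(t + 3) vanishes at t ∈ {-3}.
Local minima of P (where P''>0): P(-1)=-1, P(1)=-1. Local minima of Q: Q(-3)=-18.
So the global minimum of f is P(-1) + Q(-3) + 5 = -1 − 18 + 5 = -14, attained at (-1, -3).

-14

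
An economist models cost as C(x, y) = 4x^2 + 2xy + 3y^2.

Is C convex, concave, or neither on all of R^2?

C is quadratic, so its Hessian is the constant matrix H = [[8, 2], [2, 6]].
det(H) = 44, tr(H) = 14.
det(H) > 0 and tr(H) > 0, so H is positive definite everywhere: convex.

convex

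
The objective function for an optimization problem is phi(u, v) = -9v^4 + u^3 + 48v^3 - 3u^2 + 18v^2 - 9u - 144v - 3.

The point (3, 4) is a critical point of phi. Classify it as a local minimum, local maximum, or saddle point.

The mixed partial ∂²phi/∂u∂v is 0, so the Hessian at any point is diag(phi_uu, phi_vv) = diag(6(u - 1), 36(-3v^2 + 8v + 1)).
At (3, 4): H = diag(12, -540).
The eigenvalues have opposite signs, so H is indefinite: a saddle point.

saddle point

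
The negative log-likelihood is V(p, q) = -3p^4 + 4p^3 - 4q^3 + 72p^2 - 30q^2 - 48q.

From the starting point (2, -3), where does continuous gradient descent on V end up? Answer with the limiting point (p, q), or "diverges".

V is separable, so gradient descent decouples: p follows -∂V/∂p, q follows -∂V/∂q.
∂V/∂p = -12p(p - 4)(p + 3); at p=2 this is 240, so p decreases.
∂V/∂q = -12(q + 1)(q + 4); at q=-3 this is 24, so q decreases.
p converges to its nearest critical value 0 (a local min of the p-part); q converges to -4. The iterate converges to (0, -4).

(0, -4)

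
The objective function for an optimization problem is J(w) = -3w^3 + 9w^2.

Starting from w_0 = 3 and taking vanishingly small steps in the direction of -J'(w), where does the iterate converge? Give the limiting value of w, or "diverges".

J'(w) = -9w(w - 2), so J'(3) = -27.
Gradient descent moves in the -J' direction, i.e. w is increasing.
There is no critical point above w=3, and J' keeps the same sign, so the iterate runs off to +∞.

diverges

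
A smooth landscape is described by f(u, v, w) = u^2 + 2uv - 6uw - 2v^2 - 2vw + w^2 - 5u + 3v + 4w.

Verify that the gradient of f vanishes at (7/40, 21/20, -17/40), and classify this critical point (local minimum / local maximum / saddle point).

saddle point

∇f = (2u + 2v - 6w - 5, 2u - 4v - 2w + 3, -6u - 2v + 2w + 4); substituting (7/40, 21/20, -17/40) gives ∇f = (0, 0, 0), so (7/40, 21/20, -17/40) is indeed a critical point.
The Hessian is constant: H = [[2, 2, -6], [2, -4, -2], [-6, -2, 2]].
Leading principal minors: Δ₁ = 2, Δ₂ = -12, Δ₃ = 160.
The minors fit neither the all-positive nor the alternating-sign pattern, so H is indefinite: a saddle point.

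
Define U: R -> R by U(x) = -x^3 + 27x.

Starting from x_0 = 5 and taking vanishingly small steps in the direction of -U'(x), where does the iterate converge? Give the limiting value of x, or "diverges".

diverges

U'(x) = -3(x - 3)(x + 3), so U'(5) = -48.
Gradient descent moves in the -U' direction, i.e. x is increasing.
There is no critical point above x=5, and U' keeps the same sign, so the iterate runs off to +∞.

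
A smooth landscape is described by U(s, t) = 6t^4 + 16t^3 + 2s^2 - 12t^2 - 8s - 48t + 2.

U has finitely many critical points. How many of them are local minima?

U separates as a function of s plus a function of t, so ∇U=0 decouples.
∂U/∂s = 4(s - 2) = 0 at s ∈ {2}; ∂U/∂t = 24(t - 1)(t + 1)(t + 2) = 0 at t ∈ {-2, -1, 1}.
The Hessian is diagonal: diag(U_ss, U_tt). Second derivatives: U_ss(2)=4; U_tt(-2)=72, U_tt(-1)=-48, U_tt(1)=144.
Local minima occur where both diagonal entries positive: (2, -2), (2, 1). Count: 2.

2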